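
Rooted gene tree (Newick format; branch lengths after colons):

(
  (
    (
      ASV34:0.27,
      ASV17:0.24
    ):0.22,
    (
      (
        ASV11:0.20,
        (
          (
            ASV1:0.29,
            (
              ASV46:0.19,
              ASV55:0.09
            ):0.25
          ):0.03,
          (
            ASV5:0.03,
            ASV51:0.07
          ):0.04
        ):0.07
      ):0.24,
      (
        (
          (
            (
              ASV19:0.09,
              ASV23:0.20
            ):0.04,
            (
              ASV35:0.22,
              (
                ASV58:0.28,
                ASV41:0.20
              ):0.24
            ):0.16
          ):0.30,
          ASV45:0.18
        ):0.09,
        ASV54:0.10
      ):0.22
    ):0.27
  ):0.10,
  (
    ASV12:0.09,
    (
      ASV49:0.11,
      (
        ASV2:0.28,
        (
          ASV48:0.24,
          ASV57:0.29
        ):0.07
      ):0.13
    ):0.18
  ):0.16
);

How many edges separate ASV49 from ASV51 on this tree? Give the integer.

The MRCA of ASV49 and ASV51 is the root of the tree.
From ASV49 up to that node: 3 branches. From ASV51 up to the same node: 6 branches. Total: 3 + 6 = 9.

9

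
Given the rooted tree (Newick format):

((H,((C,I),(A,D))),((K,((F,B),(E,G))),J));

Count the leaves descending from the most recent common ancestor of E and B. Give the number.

The MRCA of E and B is the node subtending ((F,B),(E,G)).
That clade contains 4 terminal taxa: B, E, F, G.

4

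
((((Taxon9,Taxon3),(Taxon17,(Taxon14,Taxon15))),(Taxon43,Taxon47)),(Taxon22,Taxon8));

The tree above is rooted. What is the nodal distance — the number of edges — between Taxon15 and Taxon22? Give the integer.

7

The MRCA of Taxon15 and Taxon22 is the root of the tree.
From Taxon15 up to that node: 5 branches. From Taxon22 up to the same node: 2 branches. Total: 5 + 2 = 7.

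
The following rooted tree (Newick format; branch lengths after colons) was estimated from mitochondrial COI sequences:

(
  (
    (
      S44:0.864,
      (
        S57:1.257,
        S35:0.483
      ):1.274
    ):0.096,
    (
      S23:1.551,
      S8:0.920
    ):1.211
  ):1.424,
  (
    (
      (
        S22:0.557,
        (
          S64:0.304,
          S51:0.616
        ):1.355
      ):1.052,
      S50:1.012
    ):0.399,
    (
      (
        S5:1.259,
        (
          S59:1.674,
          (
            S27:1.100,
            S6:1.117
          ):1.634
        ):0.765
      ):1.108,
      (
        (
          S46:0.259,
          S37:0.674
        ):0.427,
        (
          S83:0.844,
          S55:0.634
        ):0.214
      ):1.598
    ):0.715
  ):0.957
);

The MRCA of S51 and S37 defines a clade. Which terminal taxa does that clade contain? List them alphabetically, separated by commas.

S22, S27, S37, S46, S5, S50, S51, S55, S59, S6, S64, S83

Tracing S51: it sits inside (S64,S51).
Tracing S37: it sits inside (S46,S37).
The smallest clade enclosing both is (((S22,(S64,S51)),S50),((S5,(S59,(S27,S6))),((S46,S37),(S83,S55)))); the answer is its 12 terminal taxa in alphabetical order.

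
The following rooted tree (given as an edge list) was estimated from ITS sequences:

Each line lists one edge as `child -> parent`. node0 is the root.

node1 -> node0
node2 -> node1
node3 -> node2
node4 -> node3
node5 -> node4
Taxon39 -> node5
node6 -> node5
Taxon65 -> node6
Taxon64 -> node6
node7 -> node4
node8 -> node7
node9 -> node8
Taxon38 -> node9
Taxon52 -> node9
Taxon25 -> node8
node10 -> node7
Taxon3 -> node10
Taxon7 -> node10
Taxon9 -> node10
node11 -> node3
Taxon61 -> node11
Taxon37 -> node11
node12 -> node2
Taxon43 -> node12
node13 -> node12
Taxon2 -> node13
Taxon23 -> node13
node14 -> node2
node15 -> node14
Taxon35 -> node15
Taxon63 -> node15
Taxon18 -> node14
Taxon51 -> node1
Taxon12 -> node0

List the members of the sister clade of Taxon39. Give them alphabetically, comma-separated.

Taxon39 attaches to the tree at the node subtending (Taxon39,(Taxon65,Taxon64)).
The other lineage descending from that same node — the sister group — is (Taxon65,Taxon64); its 2 tips in alphabetical order are the answer.

Taxon64, Taxon65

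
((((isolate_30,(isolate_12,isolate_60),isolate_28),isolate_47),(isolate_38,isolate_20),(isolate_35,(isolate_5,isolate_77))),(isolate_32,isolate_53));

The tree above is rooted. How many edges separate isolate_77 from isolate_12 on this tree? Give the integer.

7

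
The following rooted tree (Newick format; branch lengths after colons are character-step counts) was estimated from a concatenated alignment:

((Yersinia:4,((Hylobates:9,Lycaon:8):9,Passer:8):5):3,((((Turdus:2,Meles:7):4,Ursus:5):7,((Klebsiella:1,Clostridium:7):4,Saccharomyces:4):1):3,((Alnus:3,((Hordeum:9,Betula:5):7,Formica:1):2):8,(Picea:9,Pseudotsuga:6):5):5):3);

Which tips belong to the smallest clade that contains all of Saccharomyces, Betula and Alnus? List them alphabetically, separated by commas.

Alnus, Betula, Clostridium, Formica, Hordeum, Klebsiella, Meles, Picea, Pseudotsuga, Saccharomyces, Turdus, Ursus

Tracing Saccharomyces: it sits inside ((Klebsiella,Clostridium),Saccharomyces).
Tracing Betula: it sits inside (Hordeum,Betula).
Tracing Alnus: it sits inside (Alnus,((Hordeum,Betula),Formica)).
The smallest clade enclosing all 3 is ((((Turdus,Meles),Ursus),((Klebsiella,Clostridium),Saccharomyces)),((Alnus,((Hordeum,Betula),Formica)),(Picea,Pseudotsuga))); the answer is its 12 terminal taxa in alphabetical order.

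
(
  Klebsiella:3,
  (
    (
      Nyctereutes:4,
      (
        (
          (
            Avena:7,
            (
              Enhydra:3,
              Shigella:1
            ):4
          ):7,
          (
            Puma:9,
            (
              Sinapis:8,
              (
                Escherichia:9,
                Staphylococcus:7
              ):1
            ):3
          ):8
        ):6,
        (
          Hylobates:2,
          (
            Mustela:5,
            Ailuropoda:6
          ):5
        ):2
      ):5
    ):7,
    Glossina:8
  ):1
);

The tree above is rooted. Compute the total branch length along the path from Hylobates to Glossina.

24

The path runs Hylobates → … → MRCA → … → Glossina; the MRCA is the node subtending ((Nyctereutes,(((Avena,(Enhydra,Shigella)),(Puma,(Sinapis,(Escherichia,Staphylococcus)))),(Hylobates,(Mustela,Ailuropoda)))),Glossina).
Branch lengths along that path: 2 + 2 + 5 + 7 + 8 = 24.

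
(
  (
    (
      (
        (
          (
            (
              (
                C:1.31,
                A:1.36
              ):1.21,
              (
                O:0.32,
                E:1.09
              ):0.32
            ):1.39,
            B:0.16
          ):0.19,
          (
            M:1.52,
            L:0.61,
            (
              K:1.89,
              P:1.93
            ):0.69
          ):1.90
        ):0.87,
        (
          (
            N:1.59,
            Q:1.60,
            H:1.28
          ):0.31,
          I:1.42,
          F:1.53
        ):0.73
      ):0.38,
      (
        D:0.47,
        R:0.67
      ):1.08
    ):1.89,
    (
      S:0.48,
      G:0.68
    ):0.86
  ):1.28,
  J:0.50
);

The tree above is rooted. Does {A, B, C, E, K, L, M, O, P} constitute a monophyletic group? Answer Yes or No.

The most recent common ancestor of these taxa subtends ((((C,A),(O,E)),B),(M,L,(K,P))).
That clade has exactly 9 tips — every listed taxon and nothing else — so the group is monophyletic.

Yes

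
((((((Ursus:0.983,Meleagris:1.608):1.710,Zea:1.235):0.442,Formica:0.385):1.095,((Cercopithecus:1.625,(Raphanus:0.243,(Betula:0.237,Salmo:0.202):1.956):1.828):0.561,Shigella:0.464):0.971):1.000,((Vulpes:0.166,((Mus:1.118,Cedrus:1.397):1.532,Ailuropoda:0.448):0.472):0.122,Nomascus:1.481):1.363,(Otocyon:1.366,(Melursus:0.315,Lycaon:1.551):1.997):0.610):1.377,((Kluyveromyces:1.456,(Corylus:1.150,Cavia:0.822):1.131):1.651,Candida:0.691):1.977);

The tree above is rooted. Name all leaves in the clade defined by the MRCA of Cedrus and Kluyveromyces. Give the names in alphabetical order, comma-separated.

Ailuropoda, Betula, Candida, Cavia, Cedrus, Cercopithecus, Corylus, Formica, Kluyveromyces, Lycaon, Meleagris, Melursus, Mus, Nomascus, Otocyon, Raphanus, Salmo, Shigella, Ursus, Vulpes, Zea

Tracing Cedrus: it sits inside (Mus,Cedrus).
Tracing Kluyveromyces: it sits inside (Kluyveromyces,(Corylus,Cavia)).
The smallest clade enclosing both is the whole tree (their MRCA is the root), so the answer is all 21 tips in alphabetical order.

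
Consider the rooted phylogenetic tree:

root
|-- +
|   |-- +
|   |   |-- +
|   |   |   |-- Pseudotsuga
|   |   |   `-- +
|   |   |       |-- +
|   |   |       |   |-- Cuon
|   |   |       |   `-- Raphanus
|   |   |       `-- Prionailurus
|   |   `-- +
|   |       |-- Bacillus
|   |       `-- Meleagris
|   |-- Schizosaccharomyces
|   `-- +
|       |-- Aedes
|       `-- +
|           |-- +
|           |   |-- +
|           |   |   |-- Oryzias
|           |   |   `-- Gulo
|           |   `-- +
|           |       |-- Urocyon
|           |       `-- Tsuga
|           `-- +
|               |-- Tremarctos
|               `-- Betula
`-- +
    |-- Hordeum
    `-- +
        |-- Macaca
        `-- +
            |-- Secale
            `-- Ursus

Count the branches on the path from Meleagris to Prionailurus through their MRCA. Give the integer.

The MRCA of Meleagris and Prionailurus is the node subtending ((Pseudotsuga,((Cuon,Raphanus),Prionailurus)),(Bacillus,Meleagris)).
From Meleagris up to that node: 2 branches. From Prionailurus up to the same node: 3 branches. Total: 2 + 3 = 5.

5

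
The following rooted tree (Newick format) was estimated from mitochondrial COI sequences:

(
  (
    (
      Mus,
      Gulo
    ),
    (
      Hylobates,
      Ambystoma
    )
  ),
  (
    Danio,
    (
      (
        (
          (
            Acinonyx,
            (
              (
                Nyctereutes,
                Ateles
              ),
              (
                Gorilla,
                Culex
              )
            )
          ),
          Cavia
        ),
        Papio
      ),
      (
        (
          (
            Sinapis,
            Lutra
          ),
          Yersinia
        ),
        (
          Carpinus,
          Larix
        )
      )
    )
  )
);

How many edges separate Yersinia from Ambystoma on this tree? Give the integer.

8

The MRCA of Yersinia and Ambystoma is the root of the tree.
From Yersinia up to that node: 5 branches. From Ambystoma up to the same node: 3 branches. Total: 5 + 3 = 8.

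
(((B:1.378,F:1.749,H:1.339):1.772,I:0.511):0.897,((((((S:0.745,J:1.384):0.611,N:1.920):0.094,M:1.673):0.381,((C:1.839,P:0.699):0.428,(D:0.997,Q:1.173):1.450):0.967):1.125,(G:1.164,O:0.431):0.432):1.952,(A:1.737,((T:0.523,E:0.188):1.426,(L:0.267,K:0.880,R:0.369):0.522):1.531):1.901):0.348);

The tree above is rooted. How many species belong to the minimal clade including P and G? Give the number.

10

The MRCA of P and G is the node subtending (((((S,J),N),M),((C,P),(D,Q))),(G,O)).
That clade contains 10 terminal taxa: C, D, G, J, M, N, O, P, Q, S.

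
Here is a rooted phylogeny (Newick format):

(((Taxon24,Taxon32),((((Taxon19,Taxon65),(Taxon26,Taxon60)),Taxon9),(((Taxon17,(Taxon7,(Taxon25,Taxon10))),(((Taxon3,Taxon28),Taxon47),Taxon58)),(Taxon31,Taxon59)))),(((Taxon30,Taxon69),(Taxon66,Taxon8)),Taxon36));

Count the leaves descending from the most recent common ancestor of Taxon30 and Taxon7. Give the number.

22

The MRCA of Taxon30 and Taxon7 is the root, so the clade is the entire tree.
That clade contains 22 terminal taxa: Taxon10, Taxon17, Taxon19, Taxon24, Taxon25, Taxon26, Taxon28, Taxon3, Taxon30, Taxon31, Taxon32, Taxon36, Taxon47, Taxon58, Taxon59, Taxon60, Taxon65, Taxon66, Taxon69, Taxon7, Taxon8, Taxon9.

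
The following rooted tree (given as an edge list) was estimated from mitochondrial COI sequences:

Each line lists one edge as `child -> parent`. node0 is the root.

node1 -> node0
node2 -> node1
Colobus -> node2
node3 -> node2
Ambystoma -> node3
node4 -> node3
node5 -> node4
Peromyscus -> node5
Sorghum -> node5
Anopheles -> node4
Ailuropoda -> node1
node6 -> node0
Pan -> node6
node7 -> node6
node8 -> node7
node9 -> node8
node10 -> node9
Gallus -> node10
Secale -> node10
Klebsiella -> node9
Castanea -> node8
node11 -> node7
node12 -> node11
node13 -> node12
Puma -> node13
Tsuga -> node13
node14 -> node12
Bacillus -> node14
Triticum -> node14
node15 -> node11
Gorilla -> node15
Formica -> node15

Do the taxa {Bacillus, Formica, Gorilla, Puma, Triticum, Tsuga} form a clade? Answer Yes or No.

Yes

The most recent common ancestor of these taxa subtends (((Puma,Tsuga),(Bacillus,Triticum)),(Gorilla,Formica)).
That clade has exactly 6 tips — every listed taxon and nothing else — so the group is monophyletic.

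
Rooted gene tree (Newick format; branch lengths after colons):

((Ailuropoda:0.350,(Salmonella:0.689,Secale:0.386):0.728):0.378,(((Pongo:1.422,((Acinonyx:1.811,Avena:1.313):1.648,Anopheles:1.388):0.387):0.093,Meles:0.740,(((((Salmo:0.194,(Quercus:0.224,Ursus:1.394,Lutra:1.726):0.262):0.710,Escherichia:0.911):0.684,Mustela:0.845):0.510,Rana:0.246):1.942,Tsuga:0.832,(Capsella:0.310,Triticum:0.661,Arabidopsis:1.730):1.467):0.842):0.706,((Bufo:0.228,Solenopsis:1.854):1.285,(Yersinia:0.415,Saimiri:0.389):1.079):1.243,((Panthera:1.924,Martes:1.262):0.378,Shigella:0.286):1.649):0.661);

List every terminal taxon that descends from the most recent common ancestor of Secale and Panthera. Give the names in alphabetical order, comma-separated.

Tracing Secale: it sits inside (Salmonella,Secale).
Tracing Panthera: it sits inside (Panthera,Martes).
The smallest clade enclosing both is the whole tree (their MRCA is the root), so the answer is all 26 tips in alphabetical order.

Acinonyx, Ailuropoda, Anopheles, Arabidopsis, Avena, Bufo, Capsella, Escherichia, Lutra, Martes, Meles, Mustela, Panthera, Pongo, Quercus, Rana, Saimiri, Salmo, Salmonella, Secale, Shigella, Solenopsis, Triticum, Tsuga, Ursus, Yersinia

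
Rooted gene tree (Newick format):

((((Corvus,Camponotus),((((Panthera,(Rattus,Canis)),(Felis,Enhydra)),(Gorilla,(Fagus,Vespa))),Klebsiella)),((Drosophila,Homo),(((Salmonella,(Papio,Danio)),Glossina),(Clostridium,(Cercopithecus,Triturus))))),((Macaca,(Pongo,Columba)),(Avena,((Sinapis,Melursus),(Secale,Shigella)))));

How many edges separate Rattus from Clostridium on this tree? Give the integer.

11

The MRCA of Rattus and Clostridium is the node subtending (((Corvus,Camponotus),((((Panthera,(Rattus,Canis)),(Felis,Enhydra)),(Gorilla,(Fagus,Vespa))),Klebsiella)),((Drosophila,Homo),(((Salmonella,(Papio,Danio)),Glossina),(Clostridium,(Cercopithecus,Triturus))))).
From Rattus up to that node: 7 branches. From Clostridium up to the same node: 4 branches. Total: 7 + 4 = 11.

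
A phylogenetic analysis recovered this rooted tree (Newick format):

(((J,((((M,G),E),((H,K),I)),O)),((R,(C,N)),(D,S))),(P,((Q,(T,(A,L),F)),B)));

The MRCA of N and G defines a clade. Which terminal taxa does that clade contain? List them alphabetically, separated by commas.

Tracing N: it sits inside (C,N).
Tracing G: it sits inside (M,G).
The smallest clade enclosing both is ((J,((((M,G),E),((H,K),I)),O)),((R,(C,N)),(D,S))); the answer is its 13 terminal taxa in alphabetical order.

C, D, E, G, H, I, J, K, M, N, O, R, S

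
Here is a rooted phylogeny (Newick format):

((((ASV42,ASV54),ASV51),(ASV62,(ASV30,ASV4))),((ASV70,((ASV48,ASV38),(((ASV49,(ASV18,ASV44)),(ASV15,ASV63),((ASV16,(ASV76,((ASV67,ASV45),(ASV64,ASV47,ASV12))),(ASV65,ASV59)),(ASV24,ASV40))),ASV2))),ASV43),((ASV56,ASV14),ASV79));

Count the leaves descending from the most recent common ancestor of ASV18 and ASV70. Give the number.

The MRCA of ASV18 and ASV70 is the node subtending (ASV70,((ASV48,ASV38),(((ASV49,(ASV18,ASV44)),(ASV15,ASV63),((ASV16,(ASV76,((ASV67,ASV45),(ASV64,ASV47,ASV12))),(ASV65,ASV59)),(ASV24,ASV40))),ASV2))).
That clade contains 20 terminal taxa: ASV12, ASV15, ASV16, ASV18, ASV2, ASV24, ASV38, ASV40, ASV44, ASV45, ASV47, ASV48, ASV49, ASV59, ASV63, ASV64, ASV65, ASV67, ASV70, ASV76.

20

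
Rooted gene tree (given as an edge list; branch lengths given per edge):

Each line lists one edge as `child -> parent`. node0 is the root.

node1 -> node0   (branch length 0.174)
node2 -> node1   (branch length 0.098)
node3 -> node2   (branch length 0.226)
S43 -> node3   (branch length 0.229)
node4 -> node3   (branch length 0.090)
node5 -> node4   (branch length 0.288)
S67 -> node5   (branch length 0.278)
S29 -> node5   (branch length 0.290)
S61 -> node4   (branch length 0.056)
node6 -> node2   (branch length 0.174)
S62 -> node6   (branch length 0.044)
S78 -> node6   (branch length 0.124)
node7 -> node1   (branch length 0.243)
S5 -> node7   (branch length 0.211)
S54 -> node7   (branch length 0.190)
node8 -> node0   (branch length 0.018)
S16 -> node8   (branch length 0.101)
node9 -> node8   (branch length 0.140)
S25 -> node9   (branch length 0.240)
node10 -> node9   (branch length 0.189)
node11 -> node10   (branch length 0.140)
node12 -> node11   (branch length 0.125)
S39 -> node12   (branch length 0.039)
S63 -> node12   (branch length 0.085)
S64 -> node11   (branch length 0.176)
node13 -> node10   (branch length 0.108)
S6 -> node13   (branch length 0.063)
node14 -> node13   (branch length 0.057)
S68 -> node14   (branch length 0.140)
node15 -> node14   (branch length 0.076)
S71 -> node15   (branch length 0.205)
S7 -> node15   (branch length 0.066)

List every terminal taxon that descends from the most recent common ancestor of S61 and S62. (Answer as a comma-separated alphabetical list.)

S29, S43, S61, S62, S67, S78

Tracing S61: it sits inside ((S67,S29),S61).
Tracing S62: it sits inside (S62,S78).
The smallest clade enclosing both is ((S43,((S67,S29),S61)),(S62,S78)); the answer is its 6 terminal taxa in alphabetical order.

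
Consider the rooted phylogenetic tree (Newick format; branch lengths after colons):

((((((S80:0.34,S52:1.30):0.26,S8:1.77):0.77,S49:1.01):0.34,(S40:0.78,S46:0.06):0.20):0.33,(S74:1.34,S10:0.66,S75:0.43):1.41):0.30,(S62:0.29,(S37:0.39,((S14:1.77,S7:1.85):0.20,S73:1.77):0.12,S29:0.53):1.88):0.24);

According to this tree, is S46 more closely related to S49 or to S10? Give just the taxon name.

S49

The MRCA of S46 and S49 subtends ((((S80,S52),S8),S49),(S40,S46)) (6 taxa).
The MRCA of S46 and S10 subtends (((((S80,S52),S8),S49),(S40,S46)),(S74,S10,S75)) (9 taxa).
The first is nested inside the second, so S46 shares a more recent common ancestor with S49.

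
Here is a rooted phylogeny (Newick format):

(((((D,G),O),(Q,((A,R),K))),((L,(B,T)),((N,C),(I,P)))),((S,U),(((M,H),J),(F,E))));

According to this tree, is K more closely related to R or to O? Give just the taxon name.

The MRCA of K and R subtends ((A,R),K) (3 taxa).
The MRCA of K and O subtends (((D,G),O),(Q,((A,R),K))) (7 taxa).
The first is nested inside the second, so K shares a more recent common ancestor with R.

R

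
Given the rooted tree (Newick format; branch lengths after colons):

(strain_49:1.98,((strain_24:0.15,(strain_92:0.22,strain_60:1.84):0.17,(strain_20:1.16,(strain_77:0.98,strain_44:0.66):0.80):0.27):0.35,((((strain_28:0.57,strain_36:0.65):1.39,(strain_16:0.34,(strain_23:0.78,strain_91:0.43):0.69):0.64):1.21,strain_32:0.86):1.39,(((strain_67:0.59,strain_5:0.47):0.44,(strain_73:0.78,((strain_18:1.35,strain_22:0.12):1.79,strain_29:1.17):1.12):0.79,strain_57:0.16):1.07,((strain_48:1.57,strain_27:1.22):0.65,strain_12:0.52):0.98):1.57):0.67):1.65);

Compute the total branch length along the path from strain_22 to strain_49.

10.76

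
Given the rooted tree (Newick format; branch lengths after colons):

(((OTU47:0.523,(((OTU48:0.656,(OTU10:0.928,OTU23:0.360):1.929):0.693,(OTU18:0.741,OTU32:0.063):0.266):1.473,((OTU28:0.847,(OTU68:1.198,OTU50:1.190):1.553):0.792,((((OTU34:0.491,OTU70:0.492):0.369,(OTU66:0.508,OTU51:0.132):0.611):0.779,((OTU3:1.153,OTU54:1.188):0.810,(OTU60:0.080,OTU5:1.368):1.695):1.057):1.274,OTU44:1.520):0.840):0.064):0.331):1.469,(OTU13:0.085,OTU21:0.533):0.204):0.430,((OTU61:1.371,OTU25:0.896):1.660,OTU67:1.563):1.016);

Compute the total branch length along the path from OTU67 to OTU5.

The path runs OTU67 → … → MRCA → … → OTU5; the MRCA is the root of the tree.
Branch lengths along that path: 1.563 + 1.016 + 0.430 + 1.469 + 0.331 + 0.064 + 0.840 + 1.274 + 1.057 + 1.695 + 1.368 = 11.107.

11.107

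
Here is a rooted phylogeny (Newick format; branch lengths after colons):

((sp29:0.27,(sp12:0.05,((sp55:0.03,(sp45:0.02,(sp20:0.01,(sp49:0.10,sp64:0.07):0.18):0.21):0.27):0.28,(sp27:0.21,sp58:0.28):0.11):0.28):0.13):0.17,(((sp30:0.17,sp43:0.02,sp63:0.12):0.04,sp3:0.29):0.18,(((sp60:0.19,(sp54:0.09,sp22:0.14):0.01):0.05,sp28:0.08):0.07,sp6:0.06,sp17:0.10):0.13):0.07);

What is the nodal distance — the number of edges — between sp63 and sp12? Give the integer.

The MRCA of sp63 and sp12 is the root of the tree.
From sp63 up to that node: 4 branches. From sp12 up to the same node: 3 branches. Total: 4 + 3 = 7.

7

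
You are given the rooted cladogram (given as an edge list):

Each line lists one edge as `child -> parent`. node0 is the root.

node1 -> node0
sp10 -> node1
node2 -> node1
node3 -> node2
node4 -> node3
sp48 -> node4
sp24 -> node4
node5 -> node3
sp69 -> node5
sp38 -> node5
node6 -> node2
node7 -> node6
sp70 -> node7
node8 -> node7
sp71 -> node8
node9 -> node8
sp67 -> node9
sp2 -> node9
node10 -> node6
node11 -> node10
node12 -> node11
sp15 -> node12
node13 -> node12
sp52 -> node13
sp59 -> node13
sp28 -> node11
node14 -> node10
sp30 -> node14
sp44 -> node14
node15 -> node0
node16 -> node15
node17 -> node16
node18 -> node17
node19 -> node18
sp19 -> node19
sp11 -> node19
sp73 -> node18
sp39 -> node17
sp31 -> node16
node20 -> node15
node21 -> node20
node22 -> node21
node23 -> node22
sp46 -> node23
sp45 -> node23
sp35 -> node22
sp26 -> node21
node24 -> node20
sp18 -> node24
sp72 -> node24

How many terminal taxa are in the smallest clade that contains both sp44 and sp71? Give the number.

The MRCA of sp44 and sp71 is the node subtending ((sp70,(sp71,(sp67,sp2))),(((sp15,(sp52,sp59)),sp28),(sp30,sp44))).
That clade contains 10 terminal taxa: sp15, sp2, sp28, sp30, sp44, sp52, sp59, sp67, sp70, sp71.

10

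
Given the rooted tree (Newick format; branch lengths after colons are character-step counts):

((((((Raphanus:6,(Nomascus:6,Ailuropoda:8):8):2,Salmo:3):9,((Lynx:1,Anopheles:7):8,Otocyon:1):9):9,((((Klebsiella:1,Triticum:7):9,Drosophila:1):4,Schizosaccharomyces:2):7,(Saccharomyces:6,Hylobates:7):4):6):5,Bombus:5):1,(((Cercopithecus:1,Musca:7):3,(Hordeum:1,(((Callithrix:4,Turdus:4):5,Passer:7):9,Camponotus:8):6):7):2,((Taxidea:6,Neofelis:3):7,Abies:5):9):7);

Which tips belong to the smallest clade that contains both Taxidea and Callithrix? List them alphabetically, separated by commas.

Tracing Taxidea: it sits inside (Taxidea,Neofelis).
Tracing Callithrix: it sits inside (Callithrix,Turdus).
The smallest clade enclosing both is (((Cercopithecus,Musca),(Hordeum,(((Callithrix,Turdus),Passer),Camponotus))),((Taxidea,Neofelis),Abies)); the answer is its 10 terminal taxa in alphabetical order.

Abies, Callithrix, Camponotus, Cercopithecus, Hordeum, Musca, Neofelis, Passer, Taxidea, Turdus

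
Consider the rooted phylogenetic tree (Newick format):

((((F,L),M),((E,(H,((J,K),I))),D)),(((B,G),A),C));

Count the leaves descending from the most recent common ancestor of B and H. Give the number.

The MRCA of B and H is the root, so the clade is the entire tree.
That clade contains 13 terminal taxa: A, B, C, D, E, F, G, H, I, J, K, L, M.

13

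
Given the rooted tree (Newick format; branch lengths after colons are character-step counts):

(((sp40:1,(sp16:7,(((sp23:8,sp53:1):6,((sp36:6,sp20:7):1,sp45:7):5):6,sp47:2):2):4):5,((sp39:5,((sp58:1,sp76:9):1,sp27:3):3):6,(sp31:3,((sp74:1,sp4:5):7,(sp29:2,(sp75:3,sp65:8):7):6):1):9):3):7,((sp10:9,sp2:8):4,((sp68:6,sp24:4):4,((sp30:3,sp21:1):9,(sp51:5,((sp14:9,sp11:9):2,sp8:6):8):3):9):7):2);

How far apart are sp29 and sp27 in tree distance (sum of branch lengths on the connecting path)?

The path runs sp29 → … → MRCA → … → sp27; the MRCA is the node subtending ((sp39,((sp58,sp76),sp27)),(sp31,((sp74,sp4),(sp29,(sp75,sp65))))).
Branch lengths along that path: 2 + 6 + 1 + 9 + 6 + 3 + 3 = 30.

30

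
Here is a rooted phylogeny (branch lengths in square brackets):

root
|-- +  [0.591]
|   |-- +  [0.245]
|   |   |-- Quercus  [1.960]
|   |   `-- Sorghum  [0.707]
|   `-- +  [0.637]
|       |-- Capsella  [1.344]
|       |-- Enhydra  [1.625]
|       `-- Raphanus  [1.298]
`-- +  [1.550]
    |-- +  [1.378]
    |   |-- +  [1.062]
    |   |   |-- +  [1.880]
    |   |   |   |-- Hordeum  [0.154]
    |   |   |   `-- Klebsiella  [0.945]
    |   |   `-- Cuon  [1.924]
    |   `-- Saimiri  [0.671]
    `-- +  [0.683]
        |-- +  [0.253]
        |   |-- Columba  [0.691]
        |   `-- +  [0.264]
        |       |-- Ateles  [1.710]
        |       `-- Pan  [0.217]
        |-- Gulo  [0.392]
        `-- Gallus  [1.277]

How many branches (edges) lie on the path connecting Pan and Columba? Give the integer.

The MRCA of Pan and Columba is the node subtending (Columba,(Ateles,Pan)).
From Pan up to that node: 2 branches. From Columba up to the same node: 1 branch. Total: 2 + 1 = 3.

3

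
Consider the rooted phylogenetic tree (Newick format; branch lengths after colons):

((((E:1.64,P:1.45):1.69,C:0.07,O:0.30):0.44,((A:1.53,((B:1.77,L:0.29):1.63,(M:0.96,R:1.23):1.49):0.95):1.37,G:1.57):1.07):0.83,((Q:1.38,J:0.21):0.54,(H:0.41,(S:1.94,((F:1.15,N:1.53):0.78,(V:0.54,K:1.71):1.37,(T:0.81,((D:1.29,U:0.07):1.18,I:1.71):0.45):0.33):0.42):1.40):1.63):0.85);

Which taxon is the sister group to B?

B attaches to the tree at the node subtending (B,L).
The other lineage descending from that same node — the sister group — is the single tip L.

L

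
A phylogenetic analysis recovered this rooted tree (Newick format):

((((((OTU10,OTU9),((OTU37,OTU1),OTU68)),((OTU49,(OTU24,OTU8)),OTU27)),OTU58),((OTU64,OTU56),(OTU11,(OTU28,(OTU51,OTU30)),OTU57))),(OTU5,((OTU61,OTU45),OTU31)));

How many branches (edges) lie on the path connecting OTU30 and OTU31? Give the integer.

The MRCA of OTU30 and OTU31 is the root of the tree.
From OTU30 up to that node: 6 branches. From OTU31 up to the same node: 3 branches. Total: 6 + 3 = 9.

9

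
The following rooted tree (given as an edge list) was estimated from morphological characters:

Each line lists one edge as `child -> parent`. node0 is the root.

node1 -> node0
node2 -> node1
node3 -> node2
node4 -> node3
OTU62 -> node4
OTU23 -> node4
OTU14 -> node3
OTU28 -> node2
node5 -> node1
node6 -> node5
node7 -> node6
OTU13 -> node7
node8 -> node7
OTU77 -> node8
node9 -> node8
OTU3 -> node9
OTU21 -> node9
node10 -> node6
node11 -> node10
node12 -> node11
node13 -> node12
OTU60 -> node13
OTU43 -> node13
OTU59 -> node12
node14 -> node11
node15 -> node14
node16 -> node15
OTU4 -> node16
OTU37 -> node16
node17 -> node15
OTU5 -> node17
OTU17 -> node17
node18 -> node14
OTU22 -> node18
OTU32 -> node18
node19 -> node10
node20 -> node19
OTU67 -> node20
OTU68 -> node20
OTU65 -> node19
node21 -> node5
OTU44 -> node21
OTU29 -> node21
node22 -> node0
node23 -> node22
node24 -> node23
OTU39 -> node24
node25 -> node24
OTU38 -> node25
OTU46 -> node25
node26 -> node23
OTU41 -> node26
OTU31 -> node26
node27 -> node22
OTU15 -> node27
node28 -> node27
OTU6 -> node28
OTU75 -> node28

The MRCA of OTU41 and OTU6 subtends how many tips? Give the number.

8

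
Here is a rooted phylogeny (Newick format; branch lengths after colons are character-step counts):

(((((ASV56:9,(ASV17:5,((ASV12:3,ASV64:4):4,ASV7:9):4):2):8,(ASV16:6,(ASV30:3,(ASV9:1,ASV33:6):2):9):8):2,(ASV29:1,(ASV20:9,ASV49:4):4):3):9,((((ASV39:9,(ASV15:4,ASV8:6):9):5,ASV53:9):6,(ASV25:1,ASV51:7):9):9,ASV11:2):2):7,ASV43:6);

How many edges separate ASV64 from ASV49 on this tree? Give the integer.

The MRCA of ASV64 and ASV49 is the node subtending (((ASV56,(ASV17,((ASV12,ASV64),ASV7))),(ASV16,(ASV30,(ASV9,ASV33)))),(ASV29,(ASV20,ASV49))).
From ASV64 up to that node: 6 branches. From ASV49 up to the same node: 3 branches. Total: 6 + 3 = 9.

9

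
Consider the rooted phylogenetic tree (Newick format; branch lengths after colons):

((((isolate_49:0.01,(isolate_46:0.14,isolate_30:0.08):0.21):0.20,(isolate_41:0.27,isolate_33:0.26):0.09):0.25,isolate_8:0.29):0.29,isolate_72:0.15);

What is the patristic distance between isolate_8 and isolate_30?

1.03

The path runs isolate_8 → … → MRCA → … → isolate_30; the MRCA is the node subtending (((isolate_49,(isolate_46,isolate_30)),(isolate_41,isolate_33)),isolate_8).
Branch lengths along that path: 0.29 + 0.25 + 0.20 + 0.21 + 0.08 = 1.03.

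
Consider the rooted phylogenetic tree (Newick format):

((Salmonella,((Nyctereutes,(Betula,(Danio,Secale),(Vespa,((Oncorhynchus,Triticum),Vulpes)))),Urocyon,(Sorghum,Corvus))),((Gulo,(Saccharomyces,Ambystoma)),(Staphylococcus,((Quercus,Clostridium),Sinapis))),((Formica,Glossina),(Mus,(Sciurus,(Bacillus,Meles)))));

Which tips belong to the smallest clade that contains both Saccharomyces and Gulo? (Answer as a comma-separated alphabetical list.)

Tracing Saccharomyces: it sits inside (Saccharomyces,Ambystoma).
Tracing Gulo: it sits inside (Gulo,(Saccharomyces,Ambystoma)).
The smallest clade enclosing both is (Gulo,(Saccharomyces,Ambystoma)); the answer is its 3 terminal taxa in alphabetical order.

Ambystoma, Gulo, Saccharomyces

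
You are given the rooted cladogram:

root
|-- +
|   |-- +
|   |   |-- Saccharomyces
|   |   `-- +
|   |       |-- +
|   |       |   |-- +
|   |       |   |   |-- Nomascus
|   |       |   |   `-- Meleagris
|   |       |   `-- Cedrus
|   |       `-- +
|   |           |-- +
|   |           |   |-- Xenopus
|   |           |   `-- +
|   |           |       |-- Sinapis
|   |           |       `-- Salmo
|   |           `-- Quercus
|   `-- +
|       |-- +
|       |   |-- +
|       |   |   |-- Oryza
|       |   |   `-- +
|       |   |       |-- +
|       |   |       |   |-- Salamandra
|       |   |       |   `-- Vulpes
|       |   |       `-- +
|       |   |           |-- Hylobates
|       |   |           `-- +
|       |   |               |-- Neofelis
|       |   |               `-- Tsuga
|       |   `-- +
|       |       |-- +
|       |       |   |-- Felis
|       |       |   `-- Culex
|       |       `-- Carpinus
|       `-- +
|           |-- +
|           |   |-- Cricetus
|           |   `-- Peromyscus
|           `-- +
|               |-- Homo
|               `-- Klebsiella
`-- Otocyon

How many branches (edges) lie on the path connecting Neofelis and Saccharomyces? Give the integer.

The MRCA of Neofelis and Saccharomyces is the node subtending ((Saccharomyces,(((Nomascus,Meleagris),Cedrus),((Xenopus,(Sinapis,Salmo)),Quercus))),(((Oryza,((Salamandra,Vulpes),(Hylobates,(Neofelis,Tsuga)))),((Felis,Culex),Carpinus)),((Cricetus,Peromyscus),(Homo,Klebsiella)))).
From Neofelis up to that node: 7 branches. From Saccharomyces up to the same node: 2 branches. Total: 7 + 2 = 9.

9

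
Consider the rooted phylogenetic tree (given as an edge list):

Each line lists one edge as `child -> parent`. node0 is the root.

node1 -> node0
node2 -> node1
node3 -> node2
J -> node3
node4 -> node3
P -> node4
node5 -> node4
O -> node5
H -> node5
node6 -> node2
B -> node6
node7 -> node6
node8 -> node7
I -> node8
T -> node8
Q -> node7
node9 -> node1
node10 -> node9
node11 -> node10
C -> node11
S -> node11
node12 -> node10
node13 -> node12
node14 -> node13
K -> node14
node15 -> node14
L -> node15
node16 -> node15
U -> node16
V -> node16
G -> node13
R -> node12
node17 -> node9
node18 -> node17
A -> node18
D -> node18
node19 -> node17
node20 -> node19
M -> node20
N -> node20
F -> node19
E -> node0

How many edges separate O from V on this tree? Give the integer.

The MRCA of O and V is the node subtending (((J,(P,(O,H))),(B,((I,T),Q))),(((C,S),(((K,(L,(U,V))),G),R)),((A,D),((M,N),F)))).
From O up to that node: 5 branches. From V up to the same node: 8 branches. Total: 5 + 8 = 13.

13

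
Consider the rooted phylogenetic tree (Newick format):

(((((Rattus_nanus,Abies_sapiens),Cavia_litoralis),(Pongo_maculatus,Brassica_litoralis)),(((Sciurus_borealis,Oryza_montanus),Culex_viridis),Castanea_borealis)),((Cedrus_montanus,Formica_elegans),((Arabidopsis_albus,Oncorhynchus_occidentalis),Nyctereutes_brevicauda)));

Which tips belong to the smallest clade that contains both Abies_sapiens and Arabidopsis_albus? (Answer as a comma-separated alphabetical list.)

Abies_sapiens, Arabidopsis_albus, Brassica_litoralis, Castanea_borealis, Cavia_litoralis, Cedrus_montanus, Culex_viridis, Formica_elegans, Nyctereutes_brevicauda, Oncorhynchus_occidentalis, Oryza_montanus, Pongo_maculatus, Rattus_nanus, Sciurus_borealis

Tracing Abies_sapiens: it sits inside (Rattus_nanus,Abies_sapiens).
Tracing Arabidopsis_albus: it sits inside (Arabidopsis_albus,Oncorhynchus_occidentalis).
The smallest clade enclosing both is the whole tree (their MRCA is the root), so the answer is all 14 tips in alphabetical order.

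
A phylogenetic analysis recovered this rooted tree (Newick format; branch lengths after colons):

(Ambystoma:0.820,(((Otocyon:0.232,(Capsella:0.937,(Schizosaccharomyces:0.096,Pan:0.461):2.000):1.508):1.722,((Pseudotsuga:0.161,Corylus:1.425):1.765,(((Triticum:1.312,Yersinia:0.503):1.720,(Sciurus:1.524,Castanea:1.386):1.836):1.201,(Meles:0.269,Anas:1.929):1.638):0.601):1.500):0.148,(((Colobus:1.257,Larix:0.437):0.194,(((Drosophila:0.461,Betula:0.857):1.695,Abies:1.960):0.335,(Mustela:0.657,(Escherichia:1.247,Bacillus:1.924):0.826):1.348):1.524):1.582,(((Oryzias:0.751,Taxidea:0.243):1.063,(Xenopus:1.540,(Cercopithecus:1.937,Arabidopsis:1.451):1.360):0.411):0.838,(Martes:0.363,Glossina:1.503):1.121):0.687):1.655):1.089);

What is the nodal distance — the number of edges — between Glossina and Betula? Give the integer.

8

The MRCA of Glossina and Betula is the node subtending (((Colobus,Larix),(((Drosophila,Betula),Abies),(Mustela,(Escherichia,Bacillus)))),(((Oryzias,Taxidea),(Xenopus,(Cercopithecus,Arabidopsis))),(Martes,Glossina))).
From Glossina up to that node: 3 branches. From Betula up to the same node: 5 branches. Total: 3 + 5 = 8.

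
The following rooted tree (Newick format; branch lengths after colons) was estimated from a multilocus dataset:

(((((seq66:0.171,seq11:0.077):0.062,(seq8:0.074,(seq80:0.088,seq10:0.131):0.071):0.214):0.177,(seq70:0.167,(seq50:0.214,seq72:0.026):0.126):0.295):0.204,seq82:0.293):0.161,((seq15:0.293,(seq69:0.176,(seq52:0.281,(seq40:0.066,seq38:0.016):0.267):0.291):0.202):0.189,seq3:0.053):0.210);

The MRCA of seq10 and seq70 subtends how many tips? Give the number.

The MRCA of seq10 and seq70 is the node subtending (((seq66,seq11),(seq8,(seq80,seq10))),(seq70,(seq50,seq72))).
That clade contains 8 terminal taxa: seq10, seq11, seq50, seq66, seq70, seq72, seq8, seq80.

8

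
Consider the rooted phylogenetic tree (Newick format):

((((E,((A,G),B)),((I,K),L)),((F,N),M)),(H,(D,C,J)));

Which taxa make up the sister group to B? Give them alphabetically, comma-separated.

A, G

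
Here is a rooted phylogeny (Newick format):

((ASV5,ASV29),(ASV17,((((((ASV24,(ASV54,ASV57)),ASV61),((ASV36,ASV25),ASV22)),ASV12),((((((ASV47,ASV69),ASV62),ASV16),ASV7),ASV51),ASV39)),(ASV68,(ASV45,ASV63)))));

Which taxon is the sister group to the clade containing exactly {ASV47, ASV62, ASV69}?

The clade containing exactly {ASV47, ASV62, ASV69} attaches to the tree at the node subtending (((ASV47,ASV69),ASV62),ASV16).
The other lineage descending from that same node — the sister group — is the single tip ASV16.

ASV16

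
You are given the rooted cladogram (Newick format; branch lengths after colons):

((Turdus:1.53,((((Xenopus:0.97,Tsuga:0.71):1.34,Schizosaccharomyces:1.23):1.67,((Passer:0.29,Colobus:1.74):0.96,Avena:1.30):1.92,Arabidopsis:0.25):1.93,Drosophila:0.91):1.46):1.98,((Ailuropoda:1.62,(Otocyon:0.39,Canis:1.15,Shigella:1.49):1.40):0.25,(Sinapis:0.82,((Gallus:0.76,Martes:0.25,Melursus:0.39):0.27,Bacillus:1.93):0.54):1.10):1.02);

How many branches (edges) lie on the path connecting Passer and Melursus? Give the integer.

11

The MRCA of Passer and Melursus is the root of the tree.
From Passer up to that node: 6 branches. From Melursus up to the same node: 5 branches. Total: 6 + 5 = 11.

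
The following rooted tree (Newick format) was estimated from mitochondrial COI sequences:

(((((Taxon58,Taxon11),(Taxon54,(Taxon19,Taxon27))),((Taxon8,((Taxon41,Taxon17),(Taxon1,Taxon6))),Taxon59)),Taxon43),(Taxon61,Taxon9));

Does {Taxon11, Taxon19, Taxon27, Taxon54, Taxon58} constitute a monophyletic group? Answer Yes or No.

The most recent common ancestor of these taxa subtends ((Taxon58,Taxon11),(Taxon54,(Taxon19,Taxon27))).
That clade has exactly 5 tips — every listed taxon and nothing else — so the group is monophyletic.

Yes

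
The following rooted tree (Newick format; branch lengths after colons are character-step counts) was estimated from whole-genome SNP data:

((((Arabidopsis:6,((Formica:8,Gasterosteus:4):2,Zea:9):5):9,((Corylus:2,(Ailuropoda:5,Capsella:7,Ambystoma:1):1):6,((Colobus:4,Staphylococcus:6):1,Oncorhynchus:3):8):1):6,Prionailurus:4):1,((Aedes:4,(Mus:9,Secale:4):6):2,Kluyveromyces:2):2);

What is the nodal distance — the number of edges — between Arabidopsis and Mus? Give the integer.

8

The MRCA of Arabidopsis and Mus is the root of the tree.
From Arabidopsis up to that node: 4 branches. From Mus up to the same node: 4 branches. Total: 4 + 4 = 8.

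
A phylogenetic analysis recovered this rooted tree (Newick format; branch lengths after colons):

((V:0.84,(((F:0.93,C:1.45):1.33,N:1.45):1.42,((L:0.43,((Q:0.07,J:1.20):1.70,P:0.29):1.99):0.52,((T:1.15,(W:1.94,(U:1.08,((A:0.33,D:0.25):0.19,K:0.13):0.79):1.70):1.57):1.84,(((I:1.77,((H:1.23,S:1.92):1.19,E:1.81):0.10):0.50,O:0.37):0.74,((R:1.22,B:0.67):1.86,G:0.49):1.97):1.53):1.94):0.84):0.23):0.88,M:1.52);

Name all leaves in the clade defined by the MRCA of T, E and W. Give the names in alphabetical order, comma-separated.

A, B, D, E, G, H, I, K, O, R, S, T, U, W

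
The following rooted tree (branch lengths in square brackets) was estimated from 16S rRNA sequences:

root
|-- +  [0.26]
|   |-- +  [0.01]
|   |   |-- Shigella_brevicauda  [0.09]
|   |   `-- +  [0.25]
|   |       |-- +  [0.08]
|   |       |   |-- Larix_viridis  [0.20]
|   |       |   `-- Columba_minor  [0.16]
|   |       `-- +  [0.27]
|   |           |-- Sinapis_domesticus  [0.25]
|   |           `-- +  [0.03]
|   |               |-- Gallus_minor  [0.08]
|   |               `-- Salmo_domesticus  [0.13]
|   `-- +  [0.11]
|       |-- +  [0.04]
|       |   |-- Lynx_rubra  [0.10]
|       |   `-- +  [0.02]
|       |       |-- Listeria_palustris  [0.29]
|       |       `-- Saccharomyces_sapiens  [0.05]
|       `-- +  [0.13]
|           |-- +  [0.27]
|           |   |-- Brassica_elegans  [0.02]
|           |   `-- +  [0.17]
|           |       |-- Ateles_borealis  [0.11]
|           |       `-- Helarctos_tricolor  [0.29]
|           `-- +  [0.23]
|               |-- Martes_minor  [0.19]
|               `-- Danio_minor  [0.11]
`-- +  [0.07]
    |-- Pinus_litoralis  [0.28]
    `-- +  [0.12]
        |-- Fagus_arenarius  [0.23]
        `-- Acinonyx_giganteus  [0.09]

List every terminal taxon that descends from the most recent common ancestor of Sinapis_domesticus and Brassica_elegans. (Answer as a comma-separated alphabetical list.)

Tracing Sinapis_domesticus: it sits inside (Sinapis_domesticus,(Gallus_minor,Salmo_domesticus)).
Tracing Brassica_elegans: it sits inside (Brassica_elegans,(Ateles_borealis,Helarctos_tricolor)).
The smallest clade enclosing both is ((Shigella_brevicauda,((Larix_viridis,Columba_minor),(Sinapis_domesticus,(Gallus_minor,Salmo_domesticus)))),((Lynx_rubra,(Listeria_palustris,Saccharomyces_sapiens)),((Brassica_elegans,(Ateles_borealis,Helarctos_tricolor)),(Martes_minor,Danio_minor)))); the answer is its 14 terminal taxa in alphabetical order.

Ateles_borealis, Brassica_elegans, Columba_minor, Danio_minor, Gallus_minor, Helarctos_tricolor, Larix_viridis, Listeria_palustris, Lynx_rubra, Martes_minor, Saccharomyces_sapiens, Salmo_domesticus, Shigella_brevicauda, Sinapis_domesticus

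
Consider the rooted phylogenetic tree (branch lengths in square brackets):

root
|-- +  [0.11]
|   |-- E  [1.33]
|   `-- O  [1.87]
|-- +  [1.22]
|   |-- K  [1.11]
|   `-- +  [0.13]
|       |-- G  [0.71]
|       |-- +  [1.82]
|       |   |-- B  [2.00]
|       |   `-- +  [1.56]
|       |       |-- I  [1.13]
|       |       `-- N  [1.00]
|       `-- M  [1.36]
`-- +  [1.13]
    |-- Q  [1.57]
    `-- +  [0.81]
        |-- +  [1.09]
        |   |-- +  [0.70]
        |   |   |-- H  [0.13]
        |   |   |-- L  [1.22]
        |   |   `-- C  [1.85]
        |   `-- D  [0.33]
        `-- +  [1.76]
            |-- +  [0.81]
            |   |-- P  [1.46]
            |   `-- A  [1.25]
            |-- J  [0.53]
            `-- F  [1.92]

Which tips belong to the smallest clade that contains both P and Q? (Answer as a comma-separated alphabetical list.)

A, C, D, F, H, J, L, P, Q

Tracing P: it sits inside (P,A).
Tracing Q: it sits inside (Q,(((H,L,C),D),((P,A),J,F))).
The smallest clade enclosing both is (Q,(((H,L,C),D),((P,A),J,F))); the answer is its 9 terminal taxa in alphabetical order.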